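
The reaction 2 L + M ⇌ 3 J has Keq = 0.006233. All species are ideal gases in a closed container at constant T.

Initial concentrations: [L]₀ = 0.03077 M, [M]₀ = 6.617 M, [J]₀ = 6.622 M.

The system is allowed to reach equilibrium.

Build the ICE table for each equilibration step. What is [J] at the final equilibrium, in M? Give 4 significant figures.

[J]_eq = 0.9203 M

Q₀ = 4.6350e+04 vs Keq = 0.006233 ⇒ Q>K, reverse
Step 1:
                  L         M         J
  init      0.03077     6.617     6.622
  Δ           3.801     1.901    -5.702
  eq          3.832     8.518    0.9203
  solve Keq expr → x = -1.901; check Q = 0.006233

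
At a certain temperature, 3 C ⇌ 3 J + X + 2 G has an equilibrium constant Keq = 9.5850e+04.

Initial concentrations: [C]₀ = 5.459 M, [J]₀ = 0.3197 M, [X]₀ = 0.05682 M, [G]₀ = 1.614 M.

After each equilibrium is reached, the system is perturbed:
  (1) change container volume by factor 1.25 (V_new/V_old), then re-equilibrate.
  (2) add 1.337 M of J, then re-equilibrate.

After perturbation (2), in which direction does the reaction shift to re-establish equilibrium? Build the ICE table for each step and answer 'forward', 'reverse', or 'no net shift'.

Direction: reverse

Q₀ = 2.9730e-05 vs Keq = 9.5850e+04 ⇒ Q<K, forward
Step 1:
                  C         J         X         G
  Initial     5.459    0.3197   0.05682     1.614
  Change     -5.048     5.048     1.683     3.365
  Equil      0.4113     5.367     1.739     4.979
  solve Keq expr → x = 1.683; check Q = 9.5850e+04
Then change container volume by factor 1.25 (V_new/V_old).
Step 2:
                  C         J         X         G
  Initial     0.329     4.294     1.392     3.983
  Change   -0.05916   0.05916   0.01972   0.03944
  Equil      0.2699     4.353     1.411     4.023
  solve Keq expr → x = 0.01972; check Q = 9.5850e+04
Then add 1.337 M of J.
Step 3:
                  C         J         X         G
  Initial    0.2699      5.69     1.411     4.023
  Change    0.07349  -0.07349   -0.0245  -0.04899
  Equil      0.3434     5.617     1.387     3.974
  solve Keq expr → x = -0.0245; check Q = 9.5850e+04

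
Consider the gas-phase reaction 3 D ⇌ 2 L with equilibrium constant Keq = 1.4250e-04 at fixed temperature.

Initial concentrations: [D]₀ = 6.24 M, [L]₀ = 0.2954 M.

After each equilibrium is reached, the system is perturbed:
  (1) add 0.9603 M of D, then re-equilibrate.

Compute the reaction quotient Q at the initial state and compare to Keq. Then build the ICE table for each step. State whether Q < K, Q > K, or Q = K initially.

Q₀ = 3.5914e-04 vs Keq = 1.4250e-04 ⇒ Q>K, reverse
Step 1:
                    D           L
  init           6.24      0.2954
  Δ            0.1536     -0.1024
  eq            6.394       0.193
  solve Keq expr → x = -0.05121; check Q = 1.4250e-04
Then add 0.9603 M of D.
Step 2:
                    D           L
  init          7.354       0.193
  Δ          -0.06303     0.04202
  eq            7.291       0.235
  solve Keq expr → x = 0.02101; check Q = 1.4250e-04

Q₀ = 3.5914e-04; Q > K (proceeds reverse)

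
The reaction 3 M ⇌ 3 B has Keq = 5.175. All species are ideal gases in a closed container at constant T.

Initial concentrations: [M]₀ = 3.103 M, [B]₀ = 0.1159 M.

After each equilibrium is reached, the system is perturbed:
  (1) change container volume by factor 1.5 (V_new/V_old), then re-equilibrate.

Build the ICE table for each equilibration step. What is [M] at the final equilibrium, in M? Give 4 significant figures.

Q₀ = 5.2108e-05 vs Keq = 5.175 ⇒ Q<K, forward
Step 1:
                   M          B
  init         3.103     0.1159
  Δ           -1.924      1.924
  eq           1.179       2.04
  solve Keq expr → x = 0.6413; check Q = 5.175
Then change container volume by factor 1.5 (V_new/V_old).
Step 2:
                   M          B
  init        0.7861       1.36
  Δ                0          0
  eq          0.7861       1.36
  solve Keq expr → x = 0; check Q = 5.175

[M]_eq = 0.7861 M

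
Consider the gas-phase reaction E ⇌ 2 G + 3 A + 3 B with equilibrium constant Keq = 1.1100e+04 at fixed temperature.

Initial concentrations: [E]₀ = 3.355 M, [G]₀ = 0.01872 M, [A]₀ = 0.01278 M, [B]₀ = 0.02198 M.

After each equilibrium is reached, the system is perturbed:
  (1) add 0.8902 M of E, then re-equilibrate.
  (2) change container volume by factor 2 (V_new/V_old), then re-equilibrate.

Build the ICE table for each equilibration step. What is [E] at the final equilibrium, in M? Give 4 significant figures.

Q₀ = 2.3152e-15 vs Keq = 1.1100e+04 ⇒ Q<K, forward
Step 1:
                   E          G          A          B
  init         3.355    0.01872    0.01278    0.02198
  Δ           -1.288      2.575      3.863      3.863
  eq           2.067      2.594      3.875      3.884
  solve Keq expr → x = 1.288; check Q = 1.1100e+04
Then add 0.8902 M of E.
Step 2:
                   E          G          A          B
  init         2.958      2.594      3.875      3.884
  Δ         -0.05601      0.112      0.168      0.168
  eq           2.902      2.706      4.043      4.053
  solve Keq expr → x = 0.05601; check Q = 1.1100e+04
Then change container volume by factor 2 (V_new/V_old).
Step 3:
                   E          G          A          B
  init         1.451      1.353      2.022      2.026
  Δ          -0.4994     0.9989      1.498      1.498
  eq          0.9514      2.352       3.52      3.525
  solve Keq expr → x = 0.4994; check Q = 1.1100e+04

[E]_eq = 0.9514 M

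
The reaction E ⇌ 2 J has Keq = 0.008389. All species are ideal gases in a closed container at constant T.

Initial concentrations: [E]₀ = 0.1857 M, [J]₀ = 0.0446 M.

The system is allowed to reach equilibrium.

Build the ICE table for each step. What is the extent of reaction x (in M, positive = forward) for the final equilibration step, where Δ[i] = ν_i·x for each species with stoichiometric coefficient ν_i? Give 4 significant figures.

Q₀ = 0.01071 vs Keq = 0.008389 ⇒ Q>K, reverse
Step 1:
                  E         J
  I          0.1857    0.0446
  C        0.002436 -0.004872
  E          0.1881   0.03973
  solve Keq expr → x = -0.002436; check Q = 0.008389

x = -0.002436 M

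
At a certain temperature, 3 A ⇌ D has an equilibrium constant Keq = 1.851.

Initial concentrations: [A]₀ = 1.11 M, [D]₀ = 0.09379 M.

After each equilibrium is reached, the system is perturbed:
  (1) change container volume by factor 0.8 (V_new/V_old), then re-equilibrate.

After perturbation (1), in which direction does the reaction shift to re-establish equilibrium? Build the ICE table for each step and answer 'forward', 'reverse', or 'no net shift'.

Direction: forward

Q₀ = 0.06858 vs Keq = 1.851 ⇒ Q<K, forward
Step 1:
                    A           D
  Initial        1.11     0.09379
  Change       -0.574      0.1913
  Equil         0.536      0.2851
  solve Keq expr → x = 0.1913; check Q = 1.851
Then change container volume by factor 0.8 (V_new/V_old).
Step 2:
                    A           D
  Initial      0.6701      0.3564
  Change     -0.07877     0.02626
  Equil        0.5913      0.3826
  solve Keq expr → x = 0.02626; check Q = 1.851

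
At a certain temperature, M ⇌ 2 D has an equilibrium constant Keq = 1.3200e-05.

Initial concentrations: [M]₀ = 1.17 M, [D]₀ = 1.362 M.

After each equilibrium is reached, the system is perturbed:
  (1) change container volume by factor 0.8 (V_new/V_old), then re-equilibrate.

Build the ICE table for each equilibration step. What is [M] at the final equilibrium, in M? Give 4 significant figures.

[M]_eq = 2.311 M

Q₀ = 1.586 vs Keq = 1.3200e-05 ⇒ Q>K, reverse
Step 1:
                   M          D
  init          1.17      1.362
  Δ           0.6785     -1.357
  eq           1.849    0.00494
  solve Keq expr → x = -0.6785; check Q = 1.3200e-05
Then change container volume by factor 0.8 (V_new/V_old).
Step 2:
                   M          D
  init         2.311   0.006175
  Δ       3.2574e-04 -6.5148e-04
  eq           2.311   0.005523
  solve Keq expr → x = -3.2574e-04; check Q = 1.3200e-05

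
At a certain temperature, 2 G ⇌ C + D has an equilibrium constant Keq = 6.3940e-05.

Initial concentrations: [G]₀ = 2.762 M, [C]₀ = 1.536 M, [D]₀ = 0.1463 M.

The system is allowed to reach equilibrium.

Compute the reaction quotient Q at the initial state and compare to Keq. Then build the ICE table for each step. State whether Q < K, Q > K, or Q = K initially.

Q₀ = 0.02946 vs Keq = 6.3940e-05 ⇒ Q>K, reverse
Step 1:
                    G           C           D
  I             2.762       1.536      0.1463
  C            0.2917     -0.1459     -0.1459
  E             3.054        1.39  4.2893e-04
  solve Keq expr → x = -0.1459; check Q = 6.3940e-05

Q₀ = 0.02946; Q > K (proceeds reverse)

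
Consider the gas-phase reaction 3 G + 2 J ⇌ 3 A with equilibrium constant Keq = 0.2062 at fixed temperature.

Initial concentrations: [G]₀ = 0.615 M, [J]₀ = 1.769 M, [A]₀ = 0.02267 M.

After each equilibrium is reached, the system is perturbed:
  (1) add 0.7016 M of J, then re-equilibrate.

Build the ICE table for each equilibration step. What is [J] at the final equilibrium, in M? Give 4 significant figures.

[J]_eq = 2.271 M

Q₀ = 1.6006e-05 vs Keq = 0.2062 ⇒ Q<K, forward
Step 1:
                    G           J           A
  Initial       0.615       1.769     0.02267
  Change       -0.262     -0.1746       0.262
  Equil         0.353       1.594      0.2846
  solve Keq expr → x = 0.08732; check Q = 0.2062
Then add 0.7016 M of J.
Step 2:
                    G           J           A
  Initial       0.353       2.296      0.2846
  Change     -0.03746    -0.02498     0.03746
  Equil        0.3156       2.271      0.3221
  solve Keq expr → x = 0.01249; check Q = 0.2062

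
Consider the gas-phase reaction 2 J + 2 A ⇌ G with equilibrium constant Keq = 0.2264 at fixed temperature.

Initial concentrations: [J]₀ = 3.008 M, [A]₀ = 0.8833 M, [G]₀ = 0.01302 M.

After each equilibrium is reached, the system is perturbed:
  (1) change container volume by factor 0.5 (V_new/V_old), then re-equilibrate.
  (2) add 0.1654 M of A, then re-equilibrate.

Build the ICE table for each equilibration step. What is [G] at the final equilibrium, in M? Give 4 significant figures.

Q₀ = 0.001844 vs Keq = 0.2264 ⇒ Q<K, forward
Step 1:
                  J         A         G
  I           3.008    0.8833   0.01302
  C         -0.4706   -0.4706    0.2353
  E           2.537    0.4127    0.2483
  solve Keq expr → x = 0.2353; check Q = 0.2264
Then change container volume by factor 0.5 (V_new/V_old).
Step 2:
                  J         A         G
  I           5.075    0.8255    0.4966
  C         -0.4413   -0.4413    0.2207
  E           4.634    0.3841    0.7173
  solve Keq expr → x = 0.2207; check Q = 0.2264
Then add 0.1654 M of A.
Step 3:
                  J         A         G
  I           4.634    0.5495    0.7173
  C         -0.1355   -0.1355   0.06777
  E           4.498     0.414     0.785
  solve Keq expr → x = 0.06777; check Q = 0.2264

[G]_eq = 0.785 M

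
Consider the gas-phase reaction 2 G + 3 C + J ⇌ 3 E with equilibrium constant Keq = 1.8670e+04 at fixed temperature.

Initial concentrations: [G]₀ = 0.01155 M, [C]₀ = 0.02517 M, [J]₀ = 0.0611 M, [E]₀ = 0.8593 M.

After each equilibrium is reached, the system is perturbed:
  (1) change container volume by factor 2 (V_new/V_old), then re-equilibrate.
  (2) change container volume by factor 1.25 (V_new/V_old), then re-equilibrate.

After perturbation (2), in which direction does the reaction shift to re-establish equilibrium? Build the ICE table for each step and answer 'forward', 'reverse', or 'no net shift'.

Direction: reverse

Q₀ = 4.8818e+09 vs Keq = 1.8670e+04 ⇒ Q>K, reverse
Step 1:
                    G           C           J           E
  init        0.01155     0.02517      0.0611      0.8593
  Δ            0.1184      0.1777     0.05922     -0.1777
  eq             0.13      0.2028      0.1203      0.6816
  solve Keq expr → x = -0.05922; check Q = 1.8670e+04
Then change container volume by factor 2 (V_new/V_old).
Step 2:
                    G           C           J           E
  init        0.06499      0.1014     0.06016      0.3408
  Δ            0.0243     0.03644     0.01215    -0.03644
  eq          0.08929      0.1379     0.07231      0.3044
  solve Keq expr → x = -0.01215; check Q = 1.8670e+04
Then change container volume by factor 1.25 (V_new/V_old).
Step 3:
                    G           C           J           E
  init        0.07143      0.1103     0.05785      0.2435
  Δ          0.007207     0.01081    0.003603    -0.01081
  eq          0.07864      0.1211     0.06145      0.2327
  solve Keq expr → x = -0.003603; check Q = 1.8670e+04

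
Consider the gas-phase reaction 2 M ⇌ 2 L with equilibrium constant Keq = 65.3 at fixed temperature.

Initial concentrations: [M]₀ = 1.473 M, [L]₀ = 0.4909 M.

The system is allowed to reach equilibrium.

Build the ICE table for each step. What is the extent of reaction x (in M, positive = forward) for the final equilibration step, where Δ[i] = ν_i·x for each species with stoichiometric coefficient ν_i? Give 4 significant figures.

x = 0.6284 M

Q₀ = 0.1111 vs Keq = 65.3 ⇒ Q<K, forward
Step 1:
                  M         L
  Initial     1.473    0.4909
  Change     -1.257     1.257
  Equil      0.2163     1.748
  solve Keq expr → x = 0.6284; check Q = 65.3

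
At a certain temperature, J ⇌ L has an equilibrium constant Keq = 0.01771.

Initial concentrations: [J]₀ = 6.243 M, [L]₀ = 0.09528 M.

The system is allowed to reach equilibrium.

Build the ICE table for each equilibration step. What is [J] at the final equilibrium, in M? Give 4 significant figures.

[J]_eq = 6.228 M

Q₀ = 0.01526 vs Keq = 0.01771 ⇒ Q<K, forward
Step 1:
                   J          L
  I            6.243    0.09528
  C         -0.01502    0.01502
  E            6.228     0.1103
  solve Keq expr → x = 0.01502; check Q = 0.01771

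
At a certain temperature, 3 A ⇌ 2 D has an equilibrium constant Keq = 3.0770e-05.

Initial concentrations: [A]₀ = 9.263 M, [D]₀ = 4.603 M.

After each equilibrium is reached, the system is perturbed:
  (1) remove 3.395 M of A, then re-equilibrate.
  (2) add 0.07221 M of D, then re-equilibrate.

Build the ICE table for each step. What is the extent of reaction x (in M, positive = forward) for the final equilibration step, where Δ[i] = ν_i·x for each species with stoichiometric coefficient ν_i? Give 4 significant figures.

x = -0.03458 M

Q₀ = 0.02666 vs Keq = 3.0770e-05 ⇒ Q>K, reverse
Step 1:
                  A         D
  Initial     9.263     4.603
  Change      6.389    -4.259
  Equil       15.65    0.3435
  solve Keq expr → x = -2.13; check Q = 3.0770e-05
Then remove 3.395 M of A.
Step 2:
                  A         D
  Initial     12.26    0.3435
  Change     0.1515    -0.101
  Equil       12.41    0.2425
  solve Keq expr → x = -0.05052; check Q = 3.0770e-05
Then add 0.07221 M of D.
Step 3:
                  A         D
  Initial     12.41    0.3147
  Change     0.1037  -0.06916
  Equil       12.51    0.2455
  solve Keq expr → x = -0.03458; check Q = 3.0770e-05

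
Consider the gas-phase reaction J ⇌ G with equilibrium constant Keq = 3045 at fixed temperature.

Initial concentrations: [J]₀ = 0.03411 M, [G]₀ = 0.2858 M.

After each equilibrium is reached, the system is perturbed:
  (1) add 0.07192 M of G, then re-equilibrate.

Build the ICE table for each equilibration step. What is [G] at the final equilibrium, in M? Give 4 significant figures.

[G]_eq = 0.3917 M

Q₀ = 8.379 vs Keq = 3045 ⇒ Q<K, forward
Step 1:
                   J          G
  Initial    0.03411     0.2858
  Change      -0.034      0.034
  Equil   1.0503e-04     0.3198
  solve Keq expr → x = 0.034; check Q = 3045
Then add 0.07192 M of G.
Step 2:
                   J          G
  Initial 1.0503e-04     0.3917
  Change  2.3611e-05 -2.3611e-05
  Equil   1.2864e-04     0.3917
  solve Keq expr → x = -2.3611e-05; check Q = 3045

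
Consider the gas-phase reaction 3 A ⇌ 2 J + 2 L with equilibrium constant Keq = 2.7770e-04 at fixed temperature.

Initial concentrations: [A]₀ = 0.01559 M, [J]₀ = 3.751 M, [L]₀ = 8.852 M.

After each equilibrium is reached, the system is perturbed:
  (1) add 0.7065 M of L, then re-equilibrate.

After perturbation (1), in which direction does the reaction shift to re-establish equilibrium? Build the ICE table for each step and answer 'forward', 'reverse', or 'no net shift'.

Q₀ = 2.9096e+08 vs Keq = 2.7770e-04 ⇒ Q>K, reverse
Step 1:
                   A          J          L
  init       0.01559      3.751      8.852
  Δ            5.562     -3.708     -3.708
  eq           5.578    0.04268      5.144
  solve Keq expr → x = -1.854; check Q = 2.7770e-04
Then add 0.7065 M of L.
Step 2:
                   A          J          L
  init         5.578    0.04268       5.85
  Δ         0.007568  -0.005046  -0.005046
  eq           5.586    0.03764      5.845
  solve Keq expr → x = -0.002523; check Q = 2.7770e-04

Direction: reverse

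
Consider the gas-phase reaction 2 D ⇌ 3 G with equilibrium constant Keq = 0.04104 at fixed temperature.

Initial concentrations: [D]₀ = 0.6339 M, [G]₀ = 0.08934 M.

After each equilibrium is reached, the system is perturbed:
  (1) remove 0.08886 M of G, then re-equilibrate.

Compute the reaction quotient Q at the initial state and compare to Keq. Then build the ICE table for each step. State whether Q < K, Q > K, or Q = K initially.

Q₀ = 0.001775 vs Keq = 0.04104 ⇒ Q<K, forward
Step 1:
                  D         G
  init       0.6339   0.08934
  Δ        -0.09308    0.1396
  eq         0.5408     0.229
  solve Keq expr → x = 0.04654; check Q = 0.04104
Then remove 0.08886 M of G.
Step 2:
                  D         G
  init       0.5408    0.1401
  Δ        -0.04973    0.0746
  eq         0.4911    0.2147
  solve Keq expr → x = 0.02487; check Q = 0.04104

Q₀ = 0.001775; Q < K (proceeds forward)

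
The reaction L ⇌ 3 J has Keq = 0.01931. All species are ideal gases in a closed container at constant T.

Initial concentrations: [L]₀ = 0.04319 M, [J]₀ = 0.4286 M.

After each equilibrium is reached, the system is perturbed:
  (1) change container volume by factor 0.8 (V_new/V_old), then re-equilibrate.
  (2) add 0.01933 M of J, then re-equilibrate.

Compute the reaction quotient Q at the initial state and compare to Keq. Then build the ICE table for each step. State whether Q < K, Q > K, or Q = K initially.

Q₀ = 1.823 vs Keq = 0.01931 ⇒ Q>K, reverse
Step 1:
                    L           J
  init        0.04319      0.4286
  Δ           0.09647     -0.2894
  eq           0.1397      0.1392
  solve Keq expr → x = -0.09647; check Q = 0.01931
Then change container volume by factor 0.8 (V_new/V_old).
Step 2:
                    L           J
  init         0.1746       0.174
  Δ          0.007327    -0.02198
  eq           0.1819       0.152
  solve Keq expr → x = -0.007327; check Q = 0.01931
Then add 0.01933 M of J.
Step 3:
                    L           J
  init         0.1819      0.1713
  Δ          0.005901     -0.0177
  eq           0.1878      0.1536
  solve Keq expr → x = -0.005901; check Q = 0.01931

Q₀ = 1.823; Q > K (proceeds reverse)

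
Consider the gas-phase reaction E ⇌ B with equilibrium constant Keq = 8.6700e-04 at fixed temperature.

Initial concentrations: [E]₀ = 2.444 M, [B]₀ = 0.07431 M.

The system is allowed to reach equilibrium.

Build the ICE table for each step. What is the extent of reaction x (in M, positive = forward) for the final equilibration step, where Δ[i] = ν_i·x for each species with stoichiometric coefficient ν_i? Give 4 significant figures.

Q₀ = 0.03041 vs Keq = 8.6700e-04 ⇒ Q>K, reverse
Step 1:
                    E           B
  init          2.444     0.07431
  Δ           0.07213    -0.07213
  eq            2.516    0.002181
  solve Keq expr → x = -0.07213; check Q = 8.6700e-04

x = -0.07213 M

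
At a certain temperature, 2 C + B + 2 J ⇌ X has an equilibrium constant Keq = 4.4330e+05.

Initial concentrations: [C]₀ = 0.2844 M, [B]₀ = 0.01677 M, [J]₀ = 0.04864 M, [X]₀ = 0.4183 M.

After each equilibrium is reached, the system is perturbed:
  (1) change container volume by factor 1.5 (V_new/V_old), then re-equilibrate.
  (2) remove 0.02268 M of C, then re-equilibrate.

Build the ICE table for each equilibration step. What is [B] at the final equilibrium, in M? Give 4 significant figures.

Q₀ = 1.3035e+05 vs Keq = 4.4330e+05 ⇒ Q<K, forward
Step 1:
                  C         B         J         X
  Initial    0.2844   0.01677   0.04864    0.4183
  Change   -0.01302 -0.006512  -0.01302  0.006512
  Equil      0.2714   0.01026   0.03562    0.4248
  solve Keq expr → x = 0.006512; check Q = 4.4330e+05
Then change container volume by factor 1.5 (V_new/V_old).
Step 2:
                  C         B         J         X
  Initial    0.1809  0.006839   0.02374    0.2832
  Change    0.01223  0.006113   0.01223 -0.006113
  Equil      0.1931   0.01295   0.03597    0.2771
  solve Keq expr → x = -0.006113; check Q = 4.4330e+05
Then remove 0.02268 M of C.
Step 3:
                  C         B         J         X
  Initial    0.1705   0.01295   0.03597    0.2771
  Change   0.002397  0.001199  0.002397 -0.001199
  Equil      0.1729   0.01415   0.03837    0.2759
  solve Keq expr → x = -0.001199; check Q = 4.4330e+05

[B]_eq = 0.01415 M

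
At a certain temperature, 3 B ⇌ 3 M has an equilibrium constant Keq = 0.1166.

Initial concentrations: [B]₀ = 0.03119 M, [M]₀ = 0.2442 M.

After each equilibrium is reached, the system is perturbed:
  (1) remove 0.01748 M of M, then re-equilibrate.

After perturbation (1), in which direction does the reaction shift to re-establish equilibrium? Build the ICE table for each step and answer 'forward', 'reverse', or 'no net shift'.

Q₀ = 479.9 vs Keq = 0.1166 ⇒ Q>K, reverse
Step 1:
                    B           M
  init        0.03119      0.2442
  Δ            0.1538     -0.1538
  eq            0.185     0.09038
  solve Keq expr → x = -0.05127; check Q = 0.1166
Then remove 0.01748 M of M.
Step 2:
                    B           M
  init          0.185      0.0729
  Δ          -0.01174     0.01174
  eq           0.1733     0.08465
  solve Keq expr → x = 0.003914; check Q = 0.1166

Direction: forward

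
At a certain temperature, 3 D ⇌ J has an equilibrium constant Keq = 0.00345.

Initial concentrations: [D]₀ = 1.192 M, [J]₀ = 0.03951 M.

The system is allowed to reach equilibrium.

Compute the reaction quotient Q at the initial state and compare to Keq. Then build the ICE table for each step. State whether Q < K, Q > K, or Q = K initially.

Q₀ = 0.02333 vs Keq = 0.00345 ⇒ Q>K, reverse
Step 1:
                   D          J
  Initial      1.192    0.03951
  Change     0.09639   -0.03213
  Equil        1.288   0.007378
  solve Keq expr → x = -0.03213; check Q = 0.00345

Q₀ = 0.02333; Q > K (proceeds reverse)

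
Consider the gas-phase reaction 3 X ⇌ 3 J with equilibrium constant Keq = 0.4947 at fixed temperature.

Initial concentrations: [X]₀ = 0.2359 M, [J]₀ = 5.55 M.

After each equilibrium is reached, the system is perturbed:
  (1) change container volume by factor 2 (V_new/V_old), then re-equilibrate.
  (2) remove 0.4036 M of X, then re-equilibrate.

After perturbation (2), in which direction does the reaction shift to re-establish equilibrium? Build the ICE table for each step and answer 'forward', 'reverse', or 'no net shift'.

Q₀ = 1.3023e+04 vs Keq = 0.4947 ⇒ Q>K, reverse
Step 1:
                   X          J
  init        0.2359       5.55
  Δ            2.995     -2.995
  eq           3.231      2.555
  solve Keq expr → x = -0.9983; check Q = 0.4947
Then change container volume by factor 2 (V_new/V_old).
Step 2:
                   X          J
  init         1.615      1.278
  Δ                0          0
  eq           1.615      1.278
  solve Keq expr → x = 0; check Q = 0.4947
Then remove 0.4036 M of X.
Step 3:
                   X          J
  init         1.212      1.278
  Δ           0.1782    -0.1782
  eq            1.39      1.099
  solve Keq expr → x = -0.05941; check Q = 0.4947

Direction: reverse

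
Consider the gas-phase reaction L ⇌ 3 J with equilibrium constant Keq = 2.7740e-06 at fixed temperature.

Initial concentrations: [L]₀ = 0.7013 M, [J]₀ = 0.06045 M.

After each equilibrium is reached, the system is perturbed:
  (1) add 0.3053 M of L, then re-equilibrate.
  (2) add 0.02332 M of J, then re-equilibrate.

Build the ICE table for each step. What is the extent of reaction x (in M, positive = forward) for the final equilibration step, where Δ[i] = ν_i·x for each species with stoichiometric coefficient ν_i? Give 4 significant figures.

x = -0.007761 M

Q₀ = 3.1498e-04 vs Keq = 2.7740e-06 ⇒ Q>K, reverse
Step 1:
                  L         J
  I          0.7013   0.06045
  C         0.01596  -0.04787
  E          0.7173   0.01258
  solve Keq expr → x = -0.01596; check Q = 2.7740e-06
Then add 0.3053 M of L.
Step 2:
                  L         J
  I           1.023   0.01258
  C       -5.2526e-04  0.001576
  E           1.022   0.01415
  solve Keq expr → x = 5.2526e-04; check Q = 2.7740e-06
Then add 0.02332 M of J.
Step 3:
                  L         J
  I           1.022   0.03747
  C        0.007761  -0.02328
  E            1.03   0.01419
  solve Keq expr → x = -0.007761; check Q = 2.7740e-06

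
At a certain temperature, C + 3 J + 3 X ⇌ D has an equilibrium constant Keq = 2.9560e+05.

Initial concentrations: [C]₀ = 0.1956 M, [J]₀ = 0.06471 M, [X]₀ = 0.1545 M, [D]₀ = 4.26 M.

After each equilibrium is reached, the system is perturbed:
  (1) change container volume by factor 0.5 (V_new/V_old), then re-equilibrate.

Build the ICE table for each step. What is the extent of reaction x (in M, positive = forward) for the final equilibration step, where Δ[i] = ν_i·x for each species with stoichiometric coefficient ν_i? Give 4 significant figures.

x = 0.06181 M

Q₀ = 2.1794e+07 vs Keq = 2.9560e+05 ⇒ Q>K, reverse
Step 1:
                   C          J          X          D
  init        0.1956    0.06471     0.1545       4.26
  Δ          0.03161    0.09484    0.09484   -0.03161
  eq          0.2272     0.1595     0.2493      4.228
  solve Keq expr → x = -0.03161; check Q = 2.9560e+05
Then change container volume by factor 0.5 (V_new/V_old).
Step 2:
                   C          J          X          D
  init        0.4544     0.3191     0.4987      8.457
  Δ         -0.06181    -0.1854    -0.1854    0.06181
  eq          0.3926     0.1337     0.3132      8.519
  solve Keq expr → x = 0.06181; check Q = 2.9560e+05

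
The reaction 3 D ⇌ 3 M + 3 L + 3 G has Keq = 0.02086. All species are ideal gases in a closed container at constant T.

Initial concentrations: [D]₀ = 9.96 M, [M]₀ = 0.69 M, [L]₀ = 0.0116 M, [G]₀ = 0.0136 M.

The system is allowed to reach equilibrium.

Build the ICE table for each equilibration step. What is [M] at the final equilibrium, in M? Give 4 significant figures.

[M]_eq = 1.829 M

Q₀ = 1.3054e-15 vs Keq = 0.02086 ⇒ Q<K, forward
Step 1:
                  D         M         L         G
  Initial      9.96      0.69    0.0116    0.0136
  Change     -1.139     1.139     1.139     1.139
  Equil       8.821     1.829     1.151     1.153
  solve Keq expr → x = 0.3798; check Q = 0.02086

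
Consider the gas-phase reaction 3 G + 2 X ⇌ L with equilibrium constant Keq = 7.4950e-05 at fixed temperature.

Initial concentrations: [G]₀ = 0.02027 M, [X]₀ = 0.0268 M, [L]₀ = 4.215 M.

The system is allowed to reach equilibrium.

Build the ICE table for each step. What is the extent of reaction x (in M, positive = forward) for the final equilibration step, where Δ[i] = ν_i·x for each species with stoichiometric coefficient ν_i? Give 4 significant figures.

Q₀ = 7.0464e+08 vs Keq = 7.4950e-05 ⇒ Q>K, reverse
Step 1:
                   G          X          L
  I          0.02027     0.0268      4.215
  C            8.399      5.599       -2.8
  E            8.419      5.626      1.415
  solve Keq expr → x = -2.8; check Q = 7.4950e-05

x = -2.8 M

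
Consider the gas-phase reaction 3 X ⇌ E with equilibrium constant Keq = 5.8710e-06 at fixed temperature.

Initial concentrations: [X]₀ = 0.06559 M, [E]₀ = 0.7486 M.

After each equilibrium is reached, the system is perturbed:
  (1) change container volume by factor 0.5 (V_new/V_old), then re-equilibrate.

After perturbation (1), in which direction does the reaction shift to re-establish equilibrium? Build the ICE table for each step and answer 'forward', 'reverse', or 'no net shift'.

Q₀ = 2653 vs Keq = 5.8710e-06 ⇒ Q>K, reverse
Step 1:
                    X           E
  I           0.06559      0.7486
  C             2.246     -0.7485
  E             2.311  7.2479e-05
  solve Keq expr → x = -0.7485; check Q = 5.8710e-06
Then change container volume by factor 0.5 (V_new/V_old).
Step 2:
                    X           E
  I             4.622  1.4496e-04
  C         -0.001303  4.3438e-04
  E             4.621  5.7934e-04
  solve Keq expr → x = 4.3438e-04; check Q = 5.8710e-06

Direction: forward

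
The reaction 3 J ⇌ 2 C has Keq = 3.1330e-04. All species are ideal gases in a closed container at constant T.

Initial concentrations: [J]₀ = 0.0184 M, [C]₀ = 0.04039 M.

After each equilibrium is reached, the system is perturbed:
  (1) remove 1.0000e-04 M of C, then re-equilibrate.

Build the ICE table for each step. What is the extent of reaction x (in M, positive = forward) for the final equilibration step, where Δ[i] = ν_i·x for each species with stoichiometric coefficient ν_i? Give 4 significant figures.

Q₀ = 261.9 vs Keq = 3.1330e-04 ⇒ Q>K, reverse
Step 1:
                   J          C
  I           0.0184    0.04039
  C             0.06      -0.04
  E           0.0784 3.8857e-04
  solve Keq expr → x = -0.02; check Q = 3.1330e-04
Then remove 1.0000e-04 M of C.
Step 2:
                   J          C
  I           0.0784 2.8857e-04
  C       -1.4835e-04 9.8898e-05
  E          0.07825 3.8747e-04
  solve Keq expr → x = 4.9449e-05; check Q = 3.1330e-04

x = 4.9449e-05 M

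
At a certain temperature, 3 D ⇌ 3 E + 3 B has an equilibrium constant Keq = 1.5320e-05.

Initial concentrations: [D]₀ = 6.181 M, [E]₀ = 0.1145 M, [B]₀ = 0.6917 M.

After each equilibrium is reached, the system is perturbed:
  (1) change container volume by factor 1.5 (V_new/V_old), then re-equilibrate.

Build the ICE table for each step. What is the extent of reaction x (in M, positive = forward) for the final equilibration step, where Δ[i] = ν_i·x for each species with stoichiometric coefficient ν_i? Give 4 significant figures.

Q₀ = 2.1037e-06 vs Keq = 1.5320e-05 ⇒ Q<K, forward
Step 1:
                  D         E         B
  Initial     6.181    0.1145    0.6917
  Change   -0.08144   0.08144   0.08144
  Equil         6.1    0.1959    0.7731
  solve Keq expr → x = 0.02715; check Q = 1.5320e-05
Then change container volume by factor 1.5 (V_new/V_old).
Step 2:
                  D         E         B
  Initial     4.066    0.1306    0.5154
  Change    -0.0469    0.0469    0.0469
  Equil       4.019    0.1775    0.5623
  solve Keq expr → x = 0.01563; check Q = 1.5320e-05

x = 0.01563 M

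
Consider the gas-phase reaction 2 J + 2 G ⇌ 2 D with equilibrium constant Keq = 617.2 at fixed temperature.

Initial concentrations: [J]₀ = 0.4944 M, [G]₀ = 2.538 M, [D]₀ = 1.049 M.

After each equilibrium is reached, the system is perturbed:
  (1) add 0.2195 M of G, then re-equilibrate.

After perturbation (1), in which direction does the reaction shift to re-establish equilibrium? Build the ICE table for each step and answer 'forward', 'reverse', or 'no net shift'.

Direction: forward

Q₀ = 0.6989 vs Keq = 617.2 ⇒ Q<K, forward
Step 1:
                   J          G          D
  init        0.4944      2.538      1.049
  Δ           -0.465     -0.465      0.465
  eq          0.0294      2.073      1.514
  solve Keq expr → x = 0.2325; check Q = 617.2
Then add 0.2195 M of G.
Step 2:
                   J          G          D
  init        0.0294      2.292      1.514
  Δ        -0.002735  -0.002735   0.002735
  eq         0.02666       2.29      1.517
  solve Keq expr → x = 0.001367; check Q = 617.2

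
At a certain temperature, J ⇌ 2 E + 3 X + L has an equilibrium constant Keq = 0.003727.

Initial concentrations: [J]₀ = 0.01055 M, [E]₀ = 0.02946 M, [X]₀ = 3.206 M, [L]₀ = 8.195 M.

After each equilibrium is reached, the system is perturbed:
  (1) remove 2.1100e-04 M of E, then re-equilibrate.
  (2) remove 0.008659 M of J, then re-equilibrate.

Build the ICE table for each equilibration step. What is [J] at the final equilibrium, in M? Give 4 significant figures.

Q₀ = 22.22 vs Keq = 0.003727 ⇒ Q>K, reverse
Step 1:
                    J           E           X           L
  Initial     0.01055     0.02946       3.206       8.195
  Change      0.01443    -0.02886    -0.04329    -0.01443
  Equil       0.02498  5.9979e-04       3.163       8.181
  solve Keq expr → x = -0.01443; check Q = 0.003727
Then remove 2.1100e-04 M of E.
Step 2:
                    J           E           X           L
  Initial     0.02498  3.8879e-04       3.163       8.181
  Change  -1.0482e-04  2.0965e-04  3.1447e-04  1.0482e-04
  Equil       0.02488  5.9843e-04       3.163       8.181
  solve Keq expr → x = 1.0482e-04; check Q = 0.003727
Then remove 0.008659 M of J.
Step 3:
                    J           E           X           L
  Initial     0.01622  5.9843e-04       3.163       8.181
  Change   5.7181e-05 -1.1436e-04 -1.7154e-04 -5.7181e-05
  Equil       0.01627  4.8407e-04       3.163       8.181
  solve Keq expr → x = -5.7181e-05; check Q = 0.003727

[J]_eq = 0.01627 M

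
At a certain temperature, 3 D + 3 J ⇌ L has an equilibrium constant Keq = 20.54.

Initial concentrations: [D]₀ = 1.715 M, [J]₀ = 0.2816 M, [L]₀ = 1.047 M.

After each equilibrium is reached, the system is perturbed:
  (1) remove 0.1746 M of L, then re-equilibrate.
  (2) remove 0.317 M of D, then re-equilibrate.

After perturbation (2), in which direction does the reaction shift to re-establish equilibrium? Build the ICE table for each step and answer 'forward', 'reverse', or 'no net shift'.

Direction: reverse

Q₀ = 9.295 vs Keq = 20.54 ⇒ Q<K, forward
Step 1:
                  D         J         L
  I           1.715    0.2816     1.047
  C        -0.05668  -0.05668   0.01889
  E           1.658    0.2249     1.066
  solve Keq expr → x = 0.01889; check Q = 20.54
Then remove 0.1746 M of L.
Step 2:
                  D         J         L
  I           1.658    0.2249    0.8913
  C        -0.01127  -0.01127  0.003757
  E           1.647    0.2137     0.895
  solve Keq expr → x = 0.003757; check Q = 20.54
Then remove 0.317 M of D.
Step 3:
                  D         J         L
  I            1.33    0.2137     0.895
  C         0.04157   0.04157  -0.01386
  E           1.372    0.2552    0.8812
  solve Keq expr → x = -0.01386; check Q = 20.54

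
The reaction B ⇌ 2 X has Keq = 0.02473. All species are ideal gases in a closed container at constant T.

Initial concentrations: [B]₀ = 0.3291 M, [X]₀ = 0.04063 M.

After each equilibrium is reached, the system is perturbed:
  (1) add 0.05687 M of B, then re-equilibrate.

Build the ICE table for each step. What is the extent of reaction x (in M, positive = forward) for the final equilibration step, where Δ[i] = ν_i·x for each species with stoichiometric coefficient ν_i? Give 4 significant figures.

x = 0.003632 M

Q₀ = 0.005016 vs Keq = 0.02473 ⇒ Q<K, forward
Step 1:
                   B          X
  I           0.3291    0.04063
  C         -0.02318    0.04635
  E           0.3059    0.08698
  solve Keq expr → x = 0.02318; check Q = 0.02473
Then add 0.05687 M of B.
Step 2:
                   B          X
  I           0.3628    0.08698
  C        -0.003632   0.007265
  E           0.3592    0.09424
  solve Keq expr → x = 0.003632; check Q = 0.02473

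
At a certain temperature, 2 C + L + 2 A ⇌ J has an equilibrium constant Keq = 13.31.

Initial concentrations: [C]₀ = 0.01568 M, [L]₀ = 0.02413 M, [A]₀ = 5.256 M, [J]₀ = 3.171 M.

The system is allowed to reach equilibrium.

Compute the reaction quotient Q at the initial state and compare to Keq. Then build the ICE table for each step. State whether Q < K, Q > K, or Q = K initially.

Q₀ = 1.9348e+04; Q > K (proceeds reverse)

Q₀ = 1.9348e+04 vs Keq = 13.31 ⇒ Q>K, reverse
Step 1:
                    C           L           A           J
  I           0.01568     0.02413       5.256       3.171
  C            0.2223      0.1111      0.2223     -0.1111
  E             0.238      0.1353       5.478        3.06
  solve Keq expr → x = -0.1111; check Q = 13.31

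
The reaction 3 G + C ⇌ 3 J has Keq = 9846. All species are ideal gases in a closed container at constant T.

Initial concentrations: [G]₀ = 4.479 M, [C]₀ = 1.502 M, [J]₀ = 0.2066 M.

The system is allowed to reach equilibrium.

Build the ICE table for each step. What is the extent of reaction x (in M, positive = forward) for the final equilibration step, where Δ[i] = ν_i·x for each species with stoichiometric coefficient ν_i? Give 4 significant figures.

Q₀ = 6.5340e-05 vs Keq = 9846 ⇒ Q<K, forward
Step 1:
                  G         C         J
  init        4.479     1.502    0.2066
  Δ          -4.091    -1.364     4.091
  eq         0.3878    0.1383     4.298
  solve Keq expr → x = 1.364; check Q = 9846

x = 1.364 M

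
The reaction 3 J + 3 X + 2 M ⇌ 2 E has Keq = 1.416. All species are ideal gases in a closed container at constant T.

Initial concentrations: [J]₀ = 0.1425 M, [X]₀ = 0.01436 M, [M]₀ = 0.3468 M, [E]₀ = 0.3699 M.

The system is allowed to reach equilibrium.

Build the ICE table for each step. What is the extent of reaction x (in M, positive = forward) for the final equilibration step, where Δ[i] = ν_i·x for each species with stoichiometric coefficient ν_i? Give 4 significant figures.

x = -0.14 M

Q₀ = 1.3277e+08 vs Keq = 1.416 ⇒ Q>K, reverse
Step 1:
                    J           X           M           E
  Initial      0.1425     0.01436      0.3468      0.3699
  Change       0.4199      0.4199      0.2799     -0.2799
  Equil        0.5624      0.4342      0.6267     0.08999
  solve Keq expr → x = -0.14; check Q = 1.416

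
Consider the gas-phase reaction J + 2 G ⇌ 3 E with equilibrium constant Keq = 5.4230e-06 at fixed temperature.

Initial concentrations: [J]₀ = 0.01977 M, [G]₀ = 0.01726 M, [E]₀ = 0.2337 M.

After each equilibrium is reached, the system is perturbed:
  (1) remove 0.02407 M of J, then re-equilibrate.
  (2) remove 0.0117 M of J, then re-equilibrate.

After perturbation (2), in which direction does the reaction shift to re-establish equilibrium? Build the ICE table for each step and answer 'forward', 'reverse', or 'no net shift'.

Direction: reverse

Q₀ = 2167 vs Keq = 5.4230e-06 ⇒ Q>K, reverse
Step 1:
                  J         G         E
  I         0.01977   0.01726    0.2337
  C         0.07707    0.1541   -0.2312
  E         0.09684    0.1714  0.002489
  solve Keq expr → x = -0.07707; check Q = 5.4230e-06
Then remove 0.02407 M of J.
Step 2:
                  J         G         E
  I         0.07277    0.1714  0.002489
  C       7.4698e-05 1.4940e-04 -2.2409e-04
  E         0.07284    0.1715  0.002265
  solve Keq expr → x = -7.4698e-05; check Q = 5.4230e-06
Then remove 0.0117 M of J.
Step 3:
                  J         G         E
  I         0.06114    0.1715  0.002265
  C       4.2410e-05 8.4819e-05 -1.2723e-04
  E         0.06119    0.1716  0.002138
  solve Keq expr → x = -4.2410e-05; check Q = 5.4230e-06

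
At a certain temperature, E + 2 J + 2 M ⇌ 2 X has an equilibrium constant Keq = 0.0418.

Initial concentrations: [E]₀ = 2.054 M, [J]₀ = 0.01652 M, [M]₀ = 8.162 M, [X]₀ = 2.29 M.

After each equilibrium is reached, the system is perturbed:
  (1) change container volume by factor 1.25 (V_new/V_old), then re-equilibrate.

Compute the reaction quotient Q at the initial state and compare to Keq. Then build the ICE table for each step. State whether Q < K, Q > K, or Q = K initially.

Q₀ = 140.4; Q > K (proceeds reverse)

Q₀ = 140.4 vs Keq = 0.0418 ⇒ Q>K, reverse
Step 1:
                    E           J           M           X
  Initial       2.054     0.01652       8.162        2.29
  Change       0.2995      0.5989      0.5989     -0.5989
  Equil         2.353      0.6154       8.761       1.691
  solve Keq expr → x = -0.2995; check Q = 0.0418
Then change container volume by factor 1.25 (V_new/V_old).
Step 2:
                    E           J           M           X
  Initial       1.883      0.4923       7.009       1.353
  Change      0.05835      0.1167      0.1167     -0.1167
  Equil         1.941       0.609       7.125       1.236
  solve Keq expr → x = -0.05835; check Q = 0.0418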